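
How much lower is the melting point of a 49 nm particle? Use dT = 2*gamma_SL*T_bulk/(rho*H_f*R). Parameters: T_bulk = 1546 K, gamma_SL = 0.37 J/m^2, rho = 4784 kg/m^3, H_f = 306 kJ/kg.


Radius R = 49/2 = 24.5 nm = 2.45e-08 m
Convert H_f = 306 kJ/kg = 306000 J/kg
dT = 2 * gamma_SL * T_bulk / (rho * H_f * R)
dT = 2 * 0.37 * 1546 / (4784 * 306000 * 2.45e-08)
dT = 31.9 K

31.9


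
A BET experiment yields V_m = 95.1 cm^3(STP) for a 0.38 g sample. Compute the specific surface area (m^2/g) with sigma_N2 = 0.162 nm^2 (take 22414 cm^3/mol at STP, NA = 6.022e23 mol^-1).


Number of moles in monolayer = V_m / 22414 = 95.1 / 22414 = 0.00424288
Number of molecules = moles * NA = 0.00424288 * 6.022e23
SA = molecules * sigma / mass
SA = (95.1 / 22414) * 6.022e23 * 0.162e-18 / 0.38
SA = 1089.3 m^2/g

1089.3


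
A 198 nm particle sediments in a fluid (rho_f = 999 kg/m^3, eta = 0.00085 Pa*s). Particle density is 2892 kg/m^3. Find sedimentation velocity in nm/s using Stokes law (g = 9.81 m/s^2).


Radius R = 198/2 nm = 9.9e-08 m
Density difference = 2892 - 999 = 1893 kg/m^3
v = 2 * R^2 * (rho_p - rho_f) * g / (9 * eta)
v = 2 * (9.9e-08)^2 * 1893 * 9.81 / (9 * 0.00085)
v = 4.75837e-08 m/s = 47.5837 nm/s

47.5837


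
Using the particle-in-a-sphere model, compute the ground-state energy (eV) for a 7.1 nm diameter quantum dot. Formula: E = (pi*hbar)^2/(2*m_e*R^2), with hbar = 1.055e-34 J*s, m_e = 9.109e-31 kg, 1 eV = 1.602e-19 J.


Radius R = 7.1/2 = 3.55 nm = 3.55e-09 m
E = (pi * 1.055e-34)^2 / (2 * 9.109e-31 * (3.55e-09)^2)
E(J) = 4.78462e-21
E = E(J) / 1.602e-19 = 0.0299 eV

0.0299


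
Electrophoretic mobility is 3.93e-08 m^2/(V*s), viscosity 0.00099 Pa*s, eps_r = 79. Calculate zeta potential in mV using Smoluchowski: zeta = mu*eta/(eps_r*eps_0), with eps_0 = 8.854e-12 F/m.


Smoluchowski equation: zeta = mu * eta / (eps_r * eps_0)
zeta = 3.93e-08 * 0.00099 / (79 * 8.854e-12)
zeta = 0.055624 V = 55.62 mV

55.62


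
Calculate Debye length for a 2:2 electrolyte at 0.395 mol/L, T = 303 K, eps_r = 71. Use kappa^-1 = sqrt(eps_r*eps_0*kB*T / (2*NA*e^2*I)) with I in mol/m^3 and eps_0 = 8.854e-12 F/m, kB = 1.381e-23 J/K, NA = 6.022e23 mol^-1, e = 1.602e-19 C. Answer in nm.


Ionic strength I = 0.395 * 2^2 * 1000 = 1580 mol/m^3
kappa^-1 = sqrt(71 * 8.854e-12 * 1.381e-23 * 303 / (2 * 6.022e23 * (1.602e-19)^2 * 1580))
kappa^-1 = 0.232 nm

0.232


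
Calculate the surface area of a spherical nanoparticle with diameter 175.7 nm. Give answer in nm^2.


Radius r = 175.7/2 = 87.85 nm
Surface area SA = 4 * pi * r^2
SA = 4 * pi * (87.85)^2
SA = 96982.5 nm^2

96982.5


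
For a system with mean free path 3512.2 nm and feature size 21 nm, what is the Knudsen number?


Knudsen number Kn = lambda / L
Kn = 3512.2 / 21
Kn = 167.2476

167.2476


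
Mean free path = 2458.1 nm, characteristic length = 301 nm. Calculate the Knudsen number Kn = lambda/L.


Knudsen number Kn = lambda / L
Kn = 2458.1 / 301
Kn = 8.1664

8.1664


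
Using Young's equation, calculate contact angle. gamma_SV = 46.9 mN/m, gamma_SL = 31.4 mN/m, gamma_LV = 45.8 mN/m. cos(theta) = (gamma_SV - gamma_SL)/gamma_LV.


cos(theta) = (gamma_SV - gamma_SL) / gamma_LV
cos(theta) = (46.9 - 31.4) / 45.8
cos(theta) = 0.338428
theta = arccos(0.338428) = 70.22 degrees

70.22


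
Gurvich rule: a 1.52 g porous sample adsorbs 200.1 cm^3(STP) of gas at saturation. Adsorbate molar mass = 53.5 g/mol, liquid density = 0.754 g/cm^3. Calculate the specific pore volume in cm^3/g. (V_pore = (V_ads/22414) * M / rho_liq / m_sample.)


Moles adsorbed n = V_ads / 22414 = 200.1 / 22414 = 8.927456e-03 mol
Liquid volume V_liq = n * M / rho_liq = 8.927456e-03 * 53.5 / 0.754 = 0.63345 cm^3
Specific pore volume V_pore = V_liq / m_sample = 0.63345 / 1.52
V_pore = 0.4167 cm^3/g

0.4167


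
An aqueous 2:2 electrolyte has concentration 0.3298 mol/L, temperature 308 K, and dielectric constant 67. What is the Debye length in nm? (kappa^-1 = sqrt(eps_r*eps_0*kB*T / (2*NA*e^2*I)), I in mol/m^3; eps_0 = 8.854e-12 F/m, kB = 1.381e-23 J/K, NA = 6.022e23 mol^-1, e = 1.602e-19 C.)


Ionic strength I = 0.3298 * 2^2 * 1000 = 1319.2 mol/m^3
kappa^-1 = sqrt(67 * 8.854e-12 * 1.381e-23 * 308 / (2 * 6.022e23 * (1.602e-19)^2 * 1319.2))
kappa^-1 = 0.249 nm

0.249


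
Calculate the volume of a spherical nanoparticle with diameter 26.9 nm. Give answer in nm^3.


Radius r = 26.9/2 = 13.45 nm
Volume V = (4/3) * pi * r^3
V = (4/3) * pi * (13.45)^3
V = 10191.91 nm^3

10191.91


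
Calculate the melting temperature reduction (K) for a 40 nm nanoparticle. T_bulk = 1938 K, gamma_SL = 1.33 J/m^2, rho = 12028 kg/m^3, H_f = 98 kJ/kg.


Radius R = 40/2 = 20 nm = 2e-08 m
Convert H_f = 98 kJ/kg = 98000 J/kg
dT = 2 * gamma_SL * T_bulk / (rho * H_f * R)
dT = 2 * 1.33 * 1938 / (12028 * 98000 * 2e-08)
dT = 218.7 K

218.7


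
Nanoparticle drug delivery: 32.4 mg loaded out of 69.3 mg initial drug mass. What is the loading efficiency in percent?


Drug loading efficiency = (drug loaded / drug initial) * 100
DLE = 32.4 / 69.3 * 100
DLE = 0.4675 * 100
DLE = 46.75%

46.75


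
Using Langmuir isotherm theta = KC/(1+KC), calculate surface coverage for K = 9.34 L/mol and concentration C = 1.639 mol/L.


Langmuir isotherm: theta = K*C / (1 + K*C)
K*C = 9.34 * 1.639 = 15.30826
theta = 15.30826 / (1 + 15.30826) = 15.30826 / 16.30826
theta = 0.9387

0.9387


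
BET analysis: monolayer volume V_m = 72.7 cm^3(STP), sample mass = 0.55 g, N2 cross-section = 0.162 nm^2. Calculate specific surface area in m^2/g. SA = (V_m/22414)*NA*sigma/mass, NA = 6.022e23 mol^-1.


Number of moles in monolayer = V_m / 22414 = 72.7 / 22414 = 0.00324351
Number of molecules = moles * NA = 0.00324351 * 6.022e23
SA = molecules * sigma / mass
SA = (72.7 / 22414) * 6.022e23 * 0.162e-18 / 0.55
SA = 575.3 m^2/g

575.3


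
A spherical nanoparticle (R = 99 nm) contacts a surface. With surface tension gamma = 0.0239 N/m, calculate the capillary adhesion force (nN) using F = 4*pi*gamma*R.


Convert radius: R = 99 nm = 9.9e-08 m
F = 4 * pi * gamma * R
F = 4 * pi * 0.0239 * 9.9e-08
F = 2.97333e-08 N = 29.7333 nN

29.7333


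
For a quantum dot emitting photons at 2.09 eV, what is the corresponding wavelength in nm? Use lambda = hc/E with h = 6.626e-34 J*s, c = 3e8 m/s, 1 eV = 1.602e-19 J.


Convert energy: E = 2.09 eV = 2.09 * 1.602e-19 = 3.34818e-19 J
lambda = h*c / E = 6.626e-34 * 3e8 / 3.34818e-19
lambda = 5.93696e-07 m = 593.7 nm

593.7


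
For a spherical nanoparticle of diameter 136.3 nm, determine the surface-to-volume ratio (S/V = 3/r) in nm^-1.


Radius r = 136.3/2 = 68.15 nm
S/V = 3 / r = 3 / 68.15
S/V = 0.044 nm^-1

0.044


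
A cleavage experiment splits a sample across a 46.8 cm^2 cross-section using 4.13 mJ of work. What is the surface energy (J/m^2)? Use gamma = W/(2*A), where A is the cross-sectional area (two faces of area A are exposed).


Convert: A = 46.8 cm^2 = 0.00468 m^2, W = 4.13 mJ = 0.00413 J
Cleaving exposes two faces of area A, so total new surface = 2*A and gamma = W / (2*A)
gamma = 0.00413 / (2 * 0.00468)
gamma = 0.441 J/m^2

0.441


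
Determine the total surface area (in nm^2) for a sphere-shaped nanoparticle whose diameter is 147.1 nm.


Radius r = 147.1/2 = 73.55 nm
Surface area SA = 4 * pi * r^2
SA = 4 * pi * (73.55)^2
SA = 67979.07 nm^2

67979.07


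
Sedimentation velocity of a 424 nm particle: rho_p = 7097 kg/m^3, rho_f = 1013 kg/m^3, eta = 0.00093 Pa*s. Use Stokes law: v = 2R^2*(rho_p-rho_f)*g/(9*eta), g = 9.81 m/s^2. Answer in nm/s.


Radius R = 424/2 nm = 2.12e-07 m
Density difference = 7097 - 1013 = 6084 kg/m^3
v = 2 * R^2 * (rho_p - rho_f) * g / (9 * eta)
v = 2 * (2.12e-07)^2 * 6084 * 9.81 / (9 * 0.00093)
v = 6.40965e-07 m/s = 640.9652 nm/s

640.9652


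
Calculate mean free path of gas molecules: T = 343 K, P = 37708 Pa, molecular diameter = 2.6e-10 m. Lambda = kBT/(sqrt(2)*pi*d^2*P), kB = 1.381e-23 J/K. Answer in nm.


Mean free path: lambda = kB*T / (sqrt(2) * pi * d^2 * P)
lambda = 1.381e-23 * 343 / (sqrt(2) * pi * (2.6e-10)^2 * 37708)
lambda = 4.18257e-07 m
lambda = 418.26 nm

418.26


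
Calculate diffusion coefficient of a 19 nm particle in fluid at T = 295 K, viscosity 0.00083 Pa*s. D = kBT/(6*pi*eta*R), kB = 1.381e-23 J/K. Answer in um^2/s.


Radius R = 19/2 = 9.5 nm = 9.5e-09 m
D = kB*T / (6*pi*eta*R)
D = 1.381e-23 * 295 / (6 * pi * 0.00083 * 9.5e-09)
D = 2.74102e-11 m^2/s = 27.41 um^2/s

27.41


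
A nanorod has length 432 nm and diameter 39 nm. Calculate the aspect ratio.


Aspect ratio AR = length / diameter
AR = 432 / 39
AR = 11.08

11.08


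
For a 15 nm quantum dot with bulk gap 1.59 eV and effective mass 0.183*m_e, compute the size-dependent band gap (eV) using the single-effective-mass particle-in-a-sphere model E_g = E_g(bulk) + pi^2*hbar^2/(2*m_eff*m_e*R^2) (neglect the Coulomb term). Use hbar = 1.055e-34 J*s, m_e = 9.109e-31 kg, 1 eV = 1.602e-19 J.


Radius R = 15/2 nm = 7.5e-09 m
Confinement energy dE = pi^2 * hbar^2 / (2 * m_eff * m_e * R^2)
dE = pi^2 * (1.055e-34)^2 / (2 * 0.183 * 9.109e-31 * (7.5e-09)^2) J, divided by 1.602e-19 J/eV
dE = 0.0366 eV
Total band gap = E_g(bulk) + dE = 1.59 + 0.0366 = 1.6266 eV

1.6266


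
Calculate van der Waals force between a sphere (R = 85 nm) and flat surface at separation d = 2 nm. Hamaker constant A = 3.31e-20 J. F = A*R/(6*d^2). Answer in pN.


Convert to SI: R = 85 nm = 8.5e-08 m, d = 2 nm = 2e-09 m
F = A * R / (6 * d^2)
F = 3.31e-20 * 8.5e-08 / (6 * (2e-09)^2)
F = 1.17229e-10 N = 117.229 pN

117.229


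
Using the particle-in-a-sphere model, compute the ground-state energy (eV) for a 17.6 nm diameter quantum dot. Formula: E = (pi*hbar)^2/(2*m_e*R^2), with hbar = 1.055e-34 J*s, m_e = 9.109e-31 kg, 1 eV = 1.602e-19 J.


Radius R = 17.6/2 = 8.8 nm = 8.8e-09 m
E = (pi * 1.055e-34)^2 / (2 * 9.109e-31 * (8.8e-09)^2)
E(J) = 7.78643e-22
E = E(J) / 1.602e-19 = 0.0049 eV

0.0049


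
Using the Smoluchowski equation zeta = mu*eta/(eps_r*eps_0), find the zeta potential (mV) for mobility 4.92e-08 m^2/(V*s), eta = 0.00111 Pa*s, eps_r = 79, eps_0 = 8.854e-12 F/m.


Smoluchowski equation: zeta = mu * eta / (eps_r * eps_0)
zeta = 4.92e-08 * 0.00111 / (79 * 8.854e-12)
zeta = 0.078077 V = 78.08 mV

78.08


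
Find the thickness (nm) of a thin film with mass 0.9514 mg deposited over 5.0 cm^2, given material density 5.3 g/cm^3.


Convert: m = 0.9514 mg = 9.5140e-07 kg, A = 5.0 cm^2 = 5.0000e-04 m^2, rho = 5.3 g/cm^3 = 5300 kg/m^3
t = m / (A * rho)
t = 9.5140e-07 / (5.0000e-04 * 5300)
t = 3.5902e-07 m = 359.0 nm

359.0


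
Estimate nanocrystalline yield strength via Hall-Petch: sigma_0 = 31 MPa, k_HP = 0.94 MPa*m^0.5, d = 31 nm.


d = 31 nm = 3.1e-08 m
sqrt(d) = 0.0001760682
Hall-Petch contribution = k / sqrt(d) = 0.94 / 0.0001760682 = 5338.8 MPa
sigma = sigma_0 + k/sqrt(d) = 31 + 5338.8 = 5369.8 MPa

5369.8


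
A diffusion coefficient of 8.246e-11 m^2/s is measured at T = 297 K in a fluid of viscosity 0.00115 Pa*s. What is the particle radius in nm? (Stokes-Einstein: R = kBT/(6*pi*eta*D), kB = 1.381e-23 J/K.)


Stokes-Einstein: R = kB*T / (6*pi*eta*D)
R = 1.381e-23 * 297 / (6 * pi * 0.00115 * 8.246e-11)
R = 2.2946e-09 m = 2.29 nm

2.29


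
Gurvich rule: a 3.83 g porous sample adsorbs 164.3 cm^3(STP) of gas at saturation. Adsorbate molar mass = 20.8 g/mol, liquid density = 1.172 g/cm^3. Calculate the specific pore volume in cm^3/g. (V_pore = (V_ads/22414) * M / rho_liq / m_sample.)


Moles adsorbed n = V_ads / 22414 = 164.3 / 22414 = 7.330240e-03 mol
Liquid volume V_liq = n * M / rho_liq = 7.330240e-03 * 20.8 / 1.172 = 0.13009 cm^3
Specific pore volume V_pore = V_liq / m_sample = 0.13009 / 3.83
V_pore = 0.034 cm^3/g

0.034


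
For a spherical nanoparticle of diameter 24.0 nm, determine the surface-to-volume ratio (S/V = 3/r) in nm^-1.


Radius r = 24.0/2 = 12 nm
S/V = 3 / r = 3 / 12
S/V = 0.25 nm^-1

0.25


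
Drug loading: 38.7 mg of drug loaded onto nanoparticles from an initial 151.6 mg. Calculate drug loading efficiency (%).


Drug loading efficiency = (drug loaded / drug initial) * 100
DLE = 38.7 / 151.6 * 100
DLE = 0.2553 * 100
DLE = 25.53%

25.53


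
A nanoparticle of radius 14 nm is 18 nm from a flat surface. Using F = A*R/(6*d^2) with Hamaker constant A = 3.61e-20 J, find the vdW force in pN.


Convert to SI: R = 14 nm = 1.4e-08 m, d = 18 nm = 1.8e-08 m
F = A * R / (6 * d^2)
F = 3.61e-20 * 1.4e-08 / (6 * (1.8e-08)^2)
F = 2.59979e-13 N = 0.26 pN

0.26


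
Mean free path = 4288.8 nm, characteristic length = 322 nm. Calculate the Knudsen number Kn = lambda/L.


Knudsen number Kn = lambda / L
Kn = 4288.8 / 322
Kn = 13.3193

13.3193


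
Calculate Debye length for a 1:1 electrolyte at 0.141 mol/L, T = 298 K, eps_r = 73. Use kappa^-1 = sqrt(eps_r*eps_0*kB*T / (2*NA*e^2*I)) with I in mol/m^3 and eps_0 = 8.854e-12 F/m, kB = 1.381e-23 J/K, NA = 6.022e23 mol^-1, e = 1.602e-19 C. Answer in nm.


Ionic strength I = 0.141 * 1^2 * 1000 = 141 mol/m^3
kappa^-1 = sqrt(73 * 8.854e-12 * 1.381e-23 * 298 / (2 * 6.022e23 * (1.602e-19)^2 * 141))
kappa^-1 = 0.781 nm

0.781


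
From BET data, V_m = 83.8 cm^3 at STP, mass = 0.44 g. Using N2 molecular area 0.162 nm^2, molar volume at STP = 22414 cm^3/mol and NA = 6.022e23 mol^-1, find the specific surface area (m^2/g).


Number of moles in monolayer = V_m / 22414 = 83.8 / 22414 = 0.00373873
Number of molecules = moles * NA = 0.00373873 * 6.022e23
SA = molecules * sigma / mass
SA = (83.8 / 22414) * 6.022e23 * 0.162e-18 / 0.44
SA = 828.9 m^2/g

828.9


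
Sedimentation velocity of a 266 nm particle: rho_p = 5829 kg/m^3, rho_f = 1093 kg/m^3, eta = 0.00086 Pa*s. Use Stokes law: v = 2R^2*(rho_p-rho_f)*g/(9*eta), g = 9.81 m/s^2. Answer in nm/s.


Radius R = 266/2 nm = 1.33e-07 m
Density difference = 5829 - 1093 = 4736 kg/m^3
v = 2 * R^2 * (rho_p - rho_f) * g / (9 * eta)
v = 2 * (1.33e-07)^2 * 4736 * 9.81 / (9 * 0.00086)
v = 2.1236e-07 m/s = 212.3601 nm/s

212.3601


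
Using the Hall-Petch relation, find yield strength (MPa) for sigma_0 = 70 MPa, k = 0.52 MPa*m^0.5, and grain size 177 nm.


d = 177 nm = 1.77e-07 m
sqrt(d) = 0.0004207137
Hall-Petch contribution = k / sqrt(d) = 0.52 / 0.0004207137 = 1236.0 MPa
sigma = sigma_0 + k/sqrt(d) = 70 + 1236.0 = 1306.0 MPa

1306.0


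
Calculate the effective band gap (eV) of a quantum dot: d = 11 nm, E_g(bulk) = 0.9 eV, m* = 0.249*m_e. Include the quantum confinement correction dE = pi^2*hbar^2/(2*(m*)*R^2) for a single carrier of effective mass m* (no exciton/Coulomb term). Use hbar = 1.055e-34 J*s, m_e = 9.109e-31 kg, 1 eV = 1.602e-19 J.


Radius R = 11/2 nm = 5.5e-09 m
Confinement energy dE = pi^2 * hbar^2 / (2 * m_eff * m_e * R^2)
dE = pi^2 * (1.055e-34)^2 / (2 * 0.249 * 9.109e-31 * (5.5e-09)^2) J, divided by 1.602e-19 J/eV
dE = 0.05 eV
Total band gap = E_g(bulk) + dE = 0.9 + 0.05 = 0.95 eV

0.95


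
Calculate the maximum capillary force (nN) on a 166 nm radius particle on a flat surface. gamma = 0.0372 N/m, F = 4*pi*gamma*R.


Convert radius: R = 166 nm = 1.66e-07 m
F = 4 * pi * gamma * R
F = 4 * pi * 0.0372 * 1.66e-07
F = 7.75999e-08 N = 77.5999 nN

77.5999


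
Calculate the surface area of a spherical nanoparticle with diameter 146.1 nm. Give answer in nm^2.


Radius r = 146.1/2 = 73.05 nm
Surface area SA = 4 * pi * r^2
SA = 4 * pi * (73.05)^2
SA = 67057.95 nm^2

67057.95


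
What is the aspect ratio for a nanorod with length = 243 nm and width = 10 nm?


Aspect ratio AR = length / diameter
AR = 243 / 10
AR = 24.3

24.3


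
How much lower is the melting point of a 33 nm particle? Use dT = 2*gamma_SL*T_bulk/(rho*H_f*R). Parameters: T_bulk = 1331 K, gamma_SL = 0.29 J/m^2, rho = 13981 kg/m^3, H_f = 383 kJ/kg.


Radius R = 33/2 = 16.5 nm = 1.65e-08 m
Convert H_f = 383 kJ/kg = 383000 J/kg
dT = 2 * gamma_SL * T_bulk / (rho * H_f * R)
dT = 2 * 0.29 * 1331 / (13981 * 383000 * 1.65e-08)
dT = 8.7 K

8.7


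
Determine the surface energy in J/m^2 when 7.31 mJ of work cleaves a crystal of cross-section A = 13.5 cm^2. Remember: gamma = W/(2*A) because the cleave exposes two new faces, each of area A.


Convert: A = 13.5 cm^2 = 0.00135 m^2, W = 7.31 mJ = 0.00731 J
Cleaving exposes two faces of area A, so total new surface = 2*A and gamma = W / (2*A)
gamma = 0.00731 / (2 * 0.00135)
gamma = 2.707 J/m^2

2.707


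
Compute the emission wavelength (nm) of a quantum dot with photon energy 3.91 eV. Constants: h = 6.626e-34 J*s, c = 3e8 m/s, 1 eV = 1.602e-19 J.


Convert energy: E = 3.91 eV = 3.91 * 1.602e-19 = 6.26382e-19 J
lambda = h*c / E = 6.626e-34 * 3e8 / 6.26382e-19
lambda = 3.17346e-07 m = 317.3 nm

317.3


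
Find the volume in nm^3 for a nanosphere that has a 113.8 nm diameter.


Radius r = 113.8/2 = 56.9 nm
Volume V = (4/3) * pi * r^3
V = (4/3) * pi * (56.9)^3
V = 771658.97 nm^3

771658.97


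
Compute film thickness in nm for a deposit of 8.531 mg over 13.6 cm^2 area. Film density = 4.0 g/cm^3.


Convert: m = 8.531 mg = 8.5310e-06 kg, A = 13.6 cm^2 = 1.3600e-03 m^2, rho = 4.0 g/cm^3 = 4000 kg/m^3
t = m / (A * rho)
t = 8.5310e-06 / (1.3600e-03 * 4000)
t = 1.5682e-06 m = 1568.2 nm

1568.2


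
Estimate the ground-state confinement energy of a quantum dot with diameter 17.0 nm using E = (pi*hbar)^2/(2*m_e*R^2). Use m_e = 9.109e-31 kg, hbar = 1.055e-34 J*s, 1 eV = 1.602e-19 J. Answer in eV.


Radius R = 17.0/2 = 8.5 nm = 8.5e-09 m
E = (pi * 1.055e-34)^2 / (2 * 9.109e-31 * (8.5e-09)^2)
E(J) = 8.34576e-22
E = E(J) / 1.602e-19 = 0.0052 eV

0.0052


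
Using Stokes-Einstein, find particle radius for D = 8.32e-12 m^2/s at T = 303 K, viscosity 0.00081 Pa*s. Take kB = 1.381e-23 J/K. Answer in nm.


Stokes-Einstein: R = kB*T / (6*pi*eta*D)
R = 1.381e-23 * 303 / (6 * pi * 0.00081 * 8.32e-12)
R = 3.29402e-08 m = 32.94 nm

32.94


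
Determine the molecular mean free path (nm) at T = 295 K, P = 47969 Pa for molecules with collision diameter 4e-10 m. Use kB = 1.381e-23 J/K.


Mean free path: lambda = kB*T / (sqrt(2) * pi * d^2 * P)
lambda = 1.381e-23 * 295 / (sqrt(2) * pi * (4e-10)^2 * 47969)
lambda = 1.19473e-07 m
lambda = 119.47 nm

119.47


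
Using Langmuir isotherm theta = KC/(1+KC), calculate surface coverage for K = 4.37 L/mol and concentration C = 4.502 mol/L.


Langmuir isotherm: theta = K*C / (1 + K*C)
K*C = 4.37 * 4.502 = 19.67374
theta = 19.67374 / (1 + 19.67374) = 19.67374 / 20.67374
theta = 0.9516

0.9516


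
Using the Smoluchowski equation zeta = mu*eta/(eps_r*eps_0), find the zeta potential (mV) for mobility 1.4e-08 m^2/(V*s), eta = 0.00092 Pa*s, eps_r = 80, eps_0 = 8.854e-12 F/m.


Smoluchowski equation: zeta = mu * eta / (eps_r * eps_0)
zeta = 1.4e-08 * 0.00092 / (80 * 8.854e-12)
zeta = 0.018184 V = 18.18 mV

18.18


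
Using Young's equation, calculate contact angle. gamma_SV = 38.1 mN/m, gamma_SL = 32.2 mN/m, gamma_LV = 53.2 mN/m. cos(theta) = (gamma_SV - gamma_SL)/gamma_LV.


cos(theta) = (gamma_SV - gamma_SL) / gamma_LV
cos(theta) = (38.1 - 32.2) / 53.2
cos(theta) = 0.110902
theta = arccos(0.110902) = 83.63 degrees

83.63


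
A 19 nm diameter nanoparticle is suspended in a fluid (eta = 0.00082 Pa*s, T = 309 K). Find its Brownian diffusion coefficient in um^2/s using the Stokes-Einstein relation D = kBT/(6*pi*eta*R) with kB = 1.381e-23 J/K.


Radius R = 19/2 = 9.5 nm = 9.5e-09 m
D = kB*T / (6*pi*eta*R)
D = 1.381e-23 * 309 / (6 * pi * 0.00082 * 9.5e-09)
D = 2.90612e-11 m^2/s = 29.061 um^2/s

29.061


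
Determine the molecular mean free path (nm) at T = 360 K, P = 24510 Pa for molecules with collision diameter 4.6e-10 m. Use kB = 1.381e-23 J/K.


Mean free path: lambda = kB*T / (sqrt(2) * pi * d^2 * P)
lambda = 1.381e-23 * 360 / (sqrt(2) * pi * (4.6e-10)^2 * 24510)
lambda = 2.15761e-07 m
lambda = 215.76 nm

215.76


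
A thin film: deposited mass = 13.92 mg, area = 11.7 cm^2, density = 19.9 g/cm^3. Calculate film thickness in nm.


Convert: m = 13.92 mg = 1.3920e-05 kg, A = 11.7 cm^2 = 1.1700e-03 m^2, rho = 19.9 g/cm^3 = 19900 kg/m^3
t = m / (A * rho)
t = 1.3920e-05 / (1.1700e-03 * 19900)
t = 5.9786e-07 m = 597.9 nm

597.9


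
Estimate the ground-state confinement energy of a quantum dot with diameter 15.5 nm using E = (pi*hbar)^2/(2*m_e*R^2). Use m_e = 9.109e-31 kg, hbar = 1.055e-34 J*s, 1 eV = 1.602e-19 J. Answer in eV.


Radius R = 15.5/2 = 7.75 nm = 7.75e-09 m
E = (pi * 1.055e-34)^2 / (2 * 9.109e-31 * (7.75e-09)^2)
E(J) = 1.00392e-21
E = E(J) / 1.602e-19 = 0.0063 eV

0.0063


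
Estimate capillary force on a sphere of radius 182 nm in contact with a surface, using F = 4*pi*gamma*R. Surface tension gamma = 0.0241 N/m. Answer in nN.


Convert radius: R = 182 nm = 1.82e-07 m
F = 4 * pi * gamma * R
F = 4 * pi * 0.0241 * 1.82e-07
F = 5.51186e-08 N = 55.1186 nN

55.1186


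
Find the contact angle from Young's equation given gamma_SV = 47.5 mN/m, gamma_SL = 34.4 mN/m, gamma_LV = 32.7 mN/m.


cos(theta) = (gamma_SV - gamma_SL) / gamma_LV
cos(theta) = (47.5 - 34.4) / 32.7
cos(theta) = 0.400612
theta = arccos(0.400612) = 66.38 degrees

66.38


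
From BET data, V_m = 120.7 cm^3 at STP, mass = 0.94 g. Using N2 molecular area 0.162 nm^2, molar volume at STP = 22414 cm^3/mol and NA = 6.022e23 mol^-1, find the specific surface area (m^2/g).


Number of moles in monolayer = V_m / 22414 = 120.7 / 22414 = 0.00538503
Number of molecules = moles * NA = 0.00538503 * 6.022e23
SA = molecules * sigma / mass
SA = (120.7 / 22414) * 6.022e23 * 0.162e-18 / 0.94
SA = 558.9 m^2/g

558.9


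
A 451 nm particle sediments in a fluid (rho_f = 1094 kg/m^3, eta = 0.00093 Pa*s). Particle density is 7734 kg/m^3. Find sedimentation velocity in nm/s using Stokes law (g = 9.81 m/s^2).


Radius R = 451/2 nm = 2.255e-07 m
Density difference = 7734 - 1094 = 6640 kg/m^3
v = 2 * R^2 * (rho_p - rho_f) * g / (9 * eta)
v = 2 * (2.255e-07)^2 * 6640 * 9.81 / (9 * 0.00093)
v = 7.9147e-07 m/s = 791.4705 nm/s

791.4705


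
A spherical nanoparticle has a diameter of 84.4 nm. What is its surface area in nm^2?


Radius r = 84.4/2 = 42.2 nm
Surface area SA = 4 * pi * r^2
SA = 4 * pi * (42.2)^2
SA = 22378.7 nm^2

22378.7


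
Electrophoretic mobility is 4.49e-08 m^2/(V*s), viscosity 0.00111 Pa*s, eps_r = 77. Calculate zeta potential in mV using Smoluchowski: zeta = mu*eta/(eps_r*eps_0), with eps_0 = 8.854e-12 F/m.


Smoluchowski equation: zeta = mu * eta / (eps_r * eps_0)
zeta = 4.49e-08 * 0.00111 / (77 * 8.854e-12)
zeta = 0.073104 V = 73.1 mV

73.1


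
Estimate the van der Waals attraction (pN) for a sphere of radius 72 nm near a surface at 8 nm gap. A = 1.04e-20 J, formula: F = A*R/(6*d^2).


Convert to SI: R = 72 nm = 7.2e-08 m, d = 8 nm = 8e-09 m
F = A * R / (6 * d^2)
F = 1.04e-20 * 7.2e-08 / (6 * (8e-09)^2)
F = 1.95e-12 N = 1.95 pN

1.95


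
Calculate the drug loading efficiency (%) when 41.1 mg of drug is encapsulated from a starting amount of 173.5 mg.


Drug loading efficiency = (drug loaded / drug initial) * 100
DLE = 41.1 / 173.5 * 100
DLE = 0.2369 * 100
DLE = 23.69%

23.69


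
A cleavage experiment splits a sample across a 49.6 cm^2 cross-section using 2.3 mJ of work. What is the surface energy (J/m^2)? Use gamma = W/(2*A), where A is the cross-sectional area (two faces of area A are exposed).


Convert: A = 49.6 cm^2 = 0.00496 m^2, W = 2.3 mJ = 0.0023 J
Cleaving exposes two faces of area A, so total new surface = 2*A and gamma = W / (2*A)
gamma = 0.0023 / (2 * 0.00496)
gamma = 0.232 J/m^2

0.232


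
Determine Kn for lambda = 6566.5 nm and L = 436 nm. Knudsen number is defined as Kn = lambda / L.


Knudsen number Kn = lambda / L
Kn = 6566.5 / 436
Kn = 15.0608

15.0608


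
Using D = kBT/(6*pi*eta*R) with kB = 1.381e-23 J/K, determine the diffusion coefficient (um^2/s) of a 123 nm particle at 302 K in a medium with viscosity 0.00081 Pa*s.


Radius R = 123/2 = 61.5 nm = 6.15e-08 m
D = kB*T / (6*pi*eta*R)
D = 1.381e-23 * 302 / (6 * pi * 0.00081 * 6.15e-08)
D = 4.4416e-12 m^2/s = 4.442 um^2/s

4.442


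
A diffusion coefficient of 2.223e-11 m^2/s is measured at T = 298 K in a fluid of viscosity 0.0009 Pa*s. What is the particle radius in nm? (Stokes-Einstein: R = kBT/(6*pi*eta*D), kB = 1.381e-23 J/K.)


Stokes-Einstein: R = kB*T / (6*pi*eta*D)
R = 1.381e-23 * 298 / (6 * pi * 0.0009 * 2.223e-11)
R = 1.09126e-08 m = 10.91 nm

10.91


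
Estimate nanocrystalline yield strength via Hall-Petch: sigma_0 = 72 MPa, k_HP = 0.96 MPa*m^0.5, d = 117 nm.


d = 117 nm = 1.17e-07 m
sqrt(d) = 0.0003420526
Hall-Petch contribution = k / sqrt(d) = 0.96 / 0.0003420526 = 2806.6 MPa
sigma = sigma_0 + k/sqrt(d) = 72 + 2806.6 = 2878.6 MPa

2878.6


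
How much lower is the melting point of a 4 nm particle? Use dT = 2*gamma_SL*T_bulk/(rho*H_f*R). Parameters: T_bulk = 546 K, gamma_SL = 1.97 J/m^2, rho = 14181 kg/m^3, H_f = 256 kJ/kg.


Radius R = 4/2 = 2 nm = 2e-09 m
Convert H_f = 256 kJ/kg = 256000 J/kg
dT = 2 * gamma_SL * T_bulk / (rho * H_f * R)
dT = 2 * 1.97 * 546 / (14181 * 256000 * 2e-09)
dT = 296.3 K

296.3


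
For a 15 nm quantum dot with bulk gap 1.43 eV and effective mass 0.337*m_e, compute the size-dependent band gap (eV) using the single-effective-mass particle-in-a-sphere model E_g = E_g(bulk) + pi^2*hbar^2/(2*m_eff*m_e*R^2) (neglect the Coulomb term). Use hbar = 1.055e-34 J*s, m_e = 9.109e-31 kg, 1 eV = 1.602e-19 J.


Radius R = 15/2 nm = 7.5e-09 m
Confinement energy dE = pi^2 * hbar^2 / (2 * m_eff * m_e * R^2)
dE = pi^2 * (1.055e-34)^2 / (2 * 0.337 * 9.109e-31 * (7.5e-09)^2) J, divided by 1.602e-19 J/eV
dE = 0.0199 eV
Total band gap = E_g(bulk) + dE = 1.43 + 0.0199 = 1.4499 eV

1.4499


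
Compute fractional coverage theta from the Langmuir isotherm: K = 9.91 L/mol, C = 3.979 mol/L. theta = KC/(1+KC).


Langmuir isotherm: theta = K*C / (1 + K*C)
K*C = 9.91 * 3.979 = 39.43189
theta = 39.43189 / (1 + 39.43189) = 39.43189 / 40.43189
theta = 0.9753

0.9753


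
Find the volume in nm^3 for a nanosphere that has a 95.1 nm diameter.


Radius r = 95.1/2 = 47.55 nm
Volume V = (4/3) * pi * r^3
V = (4/3) * pi * (47.55)^3
V = 450339.64 nm^3

450339.64


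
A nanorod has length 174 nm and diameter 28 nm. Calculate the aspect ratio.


Aspect ratio AR = length / diameter
AR = 174 / 28
AR = 6.21

6.21


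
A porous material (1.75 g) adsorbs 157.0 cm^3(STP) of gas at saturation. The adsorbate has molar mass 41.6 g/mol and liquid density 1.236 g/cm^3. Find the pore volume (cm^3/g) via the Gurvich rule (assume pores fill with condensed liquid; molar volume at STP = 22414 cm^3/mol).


Moles adsorbed n = V_ads / 22414 = 157.0 / 22414 = 7.004551e-03 mol
Liquid volume V_liq = n * M / rho_liq = 7.004551e-03 * 41.6 / 1.236 = 0.23575 cm^3
Specific pore volume V_pore = V_liq / m_sample = 0.23575 / 1.75
V_pore = 0.1347 cm^3/g

0.1347


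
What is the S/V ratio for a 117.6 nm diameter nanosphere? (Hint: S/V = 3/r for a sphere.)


Radius r = 117.6/2 = 58.8 nm
S/V = 3 / r = 3 / 58.8
S/V = 0.051 nm^-1

0.051


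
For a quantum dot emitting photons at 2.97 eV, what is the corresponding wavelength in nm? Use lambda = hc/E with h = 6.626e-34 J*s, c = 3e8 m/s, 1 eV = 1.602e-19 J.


Convert energy: E = 2.97 eV = 2.97 * 1.602e-19 = 4.75794e-19 J
lambda = h*c / E = 6.626e-34 * 3e8 / 4.75794e-19
lambda = 4.17786e-07 m = 417.8 nm

417.8


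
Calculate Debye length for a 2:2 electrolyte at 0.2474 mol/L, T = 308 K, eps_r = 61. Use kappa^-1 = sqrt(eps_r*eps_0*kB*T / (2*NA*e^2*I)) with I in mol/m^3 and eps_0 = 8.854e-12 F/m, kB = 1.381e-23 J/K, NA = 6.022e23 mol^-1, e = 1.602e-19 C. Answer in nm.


Ionic strength I = 0.2474 * 2^2 * 1000 = 989.6 mol/m^3
kappa^-1 = sqrt(61 * 8.854e-12 * 1.381e-23 * 308 / (2 * 6.022e23 * (1.602e-19)^2 * 989.6))
kappa^-1 = 0.274 nm

0.274


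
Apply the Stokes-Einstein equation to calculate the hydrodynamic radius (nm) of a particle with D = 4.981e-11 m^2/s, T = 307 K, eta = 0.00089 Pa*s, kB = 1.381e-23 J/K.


Stokes-Einstein: R = kB*T / (6*pi*eta*D)
R = 1.381e-23 * 307 / (6 * pi * 0.00089 * 4.981e-11)
R = 5.0737e-09 m = 5.07 nm

5.07


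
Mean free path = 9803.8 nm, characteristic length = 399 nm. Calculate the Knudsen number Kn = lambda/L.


Knudsen number Kn = lambda / L
Kn = 9803.8 / 399
Kn = 24.5709

24.5709


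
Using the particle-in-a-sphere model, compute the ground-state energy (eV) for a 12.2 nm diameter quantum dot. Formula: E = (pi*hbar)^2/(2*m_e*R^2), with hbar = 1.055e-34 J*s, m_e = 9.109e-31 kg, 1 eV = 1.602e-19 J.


Radius R = 12.2/2 = 6.1 nm = 6.1e-09 m
E = (pi * 1.055e-34)^2 / (2 * 9.109e-31 * (6.1e-09)^2)
E(J) = 1.62048e-21
E = E(J) / 1.602e-19 = 0.0101 eV

0.0101


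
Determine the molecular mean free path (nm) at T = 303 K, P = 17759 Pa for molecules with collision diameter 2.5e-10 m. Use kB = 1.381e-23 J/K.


Mean free path: lambda = kB*T / (sqrt(2) * pi * d^2 * P)
lambda = 1.381e-23 * 303 / (sqrt(2) * pi * (2.5e-10)^2 * 17759)
lambda = 8.48541e-07 m
lambda = 848.54 nm

848.54


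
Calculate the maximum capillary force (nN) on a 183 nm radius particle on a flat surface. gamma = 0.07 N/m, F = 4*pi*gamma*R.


Convert radius: R = 183 nm = 1.83e-07 m
F = 4 * pi * gamma * R
F = 4 * pi * 0.07 * 1.83e-07
F = 1.60975e-07 N = 160.9752 nN

160.9752


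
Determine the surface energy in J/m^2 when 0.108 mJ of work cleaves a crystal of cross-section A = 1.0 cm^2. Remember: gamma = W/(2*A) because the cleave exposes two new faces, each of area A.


Convert: A = 1.0 cm^2 = 0.0001 m^2, W = 0.108 mJ = 0.000108 J
Cleaving exposes two faces of area A, so total new surface = 2*A and gamma = W / (2*A)
gamma = 0.000108 / (2 * 0.0001)
gamma = 0.54 J/m^2

0.54


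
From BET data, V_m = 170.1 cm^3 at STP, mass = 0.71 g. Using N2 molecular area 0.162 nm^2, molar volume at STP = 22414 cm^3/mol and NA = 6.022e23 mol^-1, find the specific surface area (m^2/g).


Number of moles in monolayer = V_m / 22414 = 170.1 / 22414 = 0.00758901
Number of molecules = moles * NA = 0.00758901 * 6.022e23
SA = molecules * sigma / mass
SA = (170.1 / 22414) * 6.022e23 * 0.162e-18 / 0.71
SA = 1042.8 m^2/g

1042.8


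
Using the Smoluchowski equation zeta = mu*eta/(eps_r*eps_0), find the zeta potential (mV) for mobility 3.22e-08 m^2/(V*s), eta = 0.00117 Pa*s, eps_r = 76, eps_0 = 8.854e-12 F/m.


Smoluchowski equation: zeta = mu * eta / (eps_r * eps_0)
zeta = 3.22e-08 * 0.00117 / (76 * 8.854e-12)
zeta = 0.055987 V = 55.99 mV

55.99


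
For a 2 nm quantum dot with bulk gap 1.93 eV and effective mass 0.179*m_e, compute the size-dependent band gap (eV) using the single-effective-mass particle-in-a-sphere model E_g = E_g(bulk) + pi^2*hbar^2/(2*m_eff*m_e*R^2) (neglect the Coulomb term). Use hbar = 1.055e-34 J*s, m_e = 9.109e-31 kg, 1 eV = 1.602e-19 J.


Radius R = 2/2 nm = 1e-09 m
Confinement energy dE = pi^2 * hbar^2 / (2 * m_eff * m_e * R^2)
dE = pi^2 * (1.055e-34)^2 / (2 * 0.179 * 9.109e-31 * (1e-09)^2) J, divided by 1.602e-19 J/eV
dE = 2.1028 eV
Total band gap = E_g(bulk) + dE = 1.93 + 2.1028 = 4.0328 eV

4.0328


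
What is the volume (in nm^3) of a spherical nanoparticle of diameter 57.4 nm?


Radius r = 57.4/2 = 28.7 nm
Volume V = (4/3) * pi * r^3
V = (4/3) * pi * (28.7)^3
V = 99022.59 nm^3

99022.59


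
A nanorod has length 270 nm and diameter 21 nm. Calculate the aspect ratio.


Aspect ratio AR = length / diameter
AR = 270 / 21
AR = 12.86

12.86


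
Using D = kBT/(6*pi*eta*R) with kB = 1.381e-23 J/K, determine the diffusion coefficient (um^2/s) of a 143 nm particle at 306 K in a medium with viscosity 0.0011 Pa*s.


Radius R = 143/2 = 71.5 nm = 7.15e-08 m
D = kB*T / (6*pi*eta*R)
D = 1.381e-23 * 306 / (6 * pi * 0.0011 * 7.15e-08)
D = 2.85046e-12 m^2/s = 2.85 um^2/s

2.85


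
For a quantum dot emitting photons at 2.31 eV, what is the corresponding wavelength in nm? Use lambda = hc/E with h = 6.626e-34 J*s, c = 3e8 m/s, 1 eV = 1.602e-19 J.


Convert energy: E = 2.31 eV = 2.31 * 1.602e-19 = 3.70062e-19 J
lambda = h*c / E = 6.626e-34 * 3e8 / 3.70062e-19
lambda = 5.37153e-07 m = 537.2 nm

537.2


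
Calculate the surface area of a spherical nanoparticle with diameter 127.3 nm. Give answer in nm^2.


Radius r = 127.3/2 = 63.65 nm
Surface area SA = 4 * pi * r^2
SA = 4 * pi * (63.65)^2
SA = 50910.42 nm^2

50910.42


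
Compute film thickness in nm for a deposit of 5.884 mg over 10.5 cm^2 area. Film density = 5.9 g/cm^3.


Convert: m = 5.884 mg = 5.8840e-06 kg, A = 10.5 cm^2 = 1.0500e-03 m^2, rho = 5.9 g/cm^3 = 5900 kg/m^3
t = m / (A * rho)
t = 5.8840e-06 / (1.0500e-03 * 5900)
t = 9.4980e-07 m = 949.8 nm

949.8


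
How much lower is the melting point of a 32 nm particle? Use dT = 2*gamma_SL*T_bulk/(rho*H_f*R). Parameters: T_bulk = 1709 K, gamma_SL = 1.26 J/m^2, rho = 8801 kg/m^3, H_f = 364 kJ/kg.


Radius R = 32/2 = 16 nm = 1.6e-08 m
Convert H_f = 364 kJ/kg = 364000 J/kg
dT = 2 * gamma_SL * T_bulk / (rho * H_f * R)
dT = 2 * 1.26 * 1709 / (8801 * 364000 * 1.6e-08)
dT = 84.0 K

84.0


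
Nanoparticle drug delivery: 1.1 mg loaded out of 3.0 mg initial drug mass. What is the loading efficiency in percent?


Drug loading efficiency = (drug loaded / drug initial) * 100
DLE = 1.1 / 3.0 * 100
DLE = 0.3667 * 100
DLE = 36.67%

36.67


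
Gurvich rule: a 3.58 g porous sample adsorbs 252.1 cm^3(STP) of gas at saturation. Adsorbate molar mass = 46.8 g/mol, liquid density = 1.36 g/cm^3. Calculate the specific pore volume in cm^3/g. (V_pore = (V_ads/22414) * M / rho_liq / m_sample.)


Moles adsorbed n = V_ads / 22414 = 252.1 / 22414 = 1.124743e-02 mol
Liquid volume V_liq = n * M / rho_liq = 1.124743e-02 * 46.8 / 1.36 = 0.38704 cm^3
Specific pore volume V_pore = V_liq / m_sample = 0.38704 / 3.58
V_pore = 0.1081 cm^3/g

0.1081


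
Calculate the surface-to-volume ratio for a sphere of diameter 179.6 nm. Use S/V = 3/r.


Radius r = 179.6/2 = 89.8 nm
S/V = 3 / r = 3 / 89.8
S/V = 0.0334 nm^-1

0.0334


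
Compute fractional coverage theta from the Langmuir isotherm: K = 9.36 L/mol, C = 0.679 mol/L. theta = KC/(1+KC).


Langmuir isotherm: theta = K*C / (1 + K*C)
K*C = 9.36 * 0.679 = 6.35544
theta = 6.35544 / (1 + 6.35544) = 6.35544 / 7.35544
theta = 0.864

0.864


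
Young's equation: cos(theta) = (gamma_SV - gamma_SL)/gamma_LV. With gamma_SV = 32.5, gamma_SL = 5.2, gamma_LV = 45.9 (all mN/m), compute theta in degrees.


cos(theta) = (gamma_SV - gamma_SL) / gamma_LV
cos(theta) = (32.5 - 5.2) / 45.9
cos(theta) = 0.594771
theta = arccos(0.594771) = 53.5 degrees

53.5


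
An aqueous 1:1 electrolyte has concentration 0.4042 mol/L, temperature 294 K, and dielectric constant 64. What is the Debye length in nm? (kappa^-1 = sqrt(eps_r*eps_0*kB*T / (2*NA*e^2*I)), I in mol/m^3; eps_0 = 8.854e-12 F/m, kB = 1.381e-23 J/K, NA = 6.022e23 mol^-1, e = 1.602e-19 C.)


Ionic strength I = 0.4042 * 1^2 * 1000 = 404.2 mol/m^3
kappa^-1 = sqrt(64 * 8.854e-12 * 1.381e-23 * 294 / (2 * 6.022e23 * (1.602e-19)^2 * 404.2))
kappa^-1 = 0.429 nm

0.429


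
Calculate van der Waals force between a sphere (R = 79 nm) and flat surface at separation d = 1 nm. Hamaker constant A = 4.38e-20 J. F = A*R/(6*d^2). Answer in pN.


Convert to SI: R = 79 nm = 7.9e-08 m, d = 1 nm = 1e-09 m
F = A * R / (6 * d^2)
F = 4.38e-20 * 7.9e-08 / (6 * (1e-09)^2)
F = 5.767e-10 N = 576.7 pN

576.7


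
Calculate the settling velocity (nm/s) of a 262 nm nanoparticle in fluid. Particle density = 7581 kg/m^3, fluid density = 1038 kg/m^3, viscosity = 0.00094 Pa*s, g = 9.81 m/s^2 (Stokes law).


Radius R = 262/2 nm = 1.31e-07 m
Density difference = 7581 - 1038 = 6543 kg/m^3
v = 2 * R^2 * (rho_p - rho_f) * g / (9 * eta)
v = 2 * (1.31e-07)^2 * 6543 * 9.81 / (9 * 0.00094)
v = 2.60404e-07 m/s = 260.4043 nm/s

260.4043


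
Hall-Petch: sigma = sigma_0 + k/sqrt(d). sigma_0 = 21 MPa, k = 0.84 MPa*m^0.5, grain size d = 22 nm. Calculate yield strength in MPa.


d = 22 nm = 2.2e-08 m
sqrt(d) = 0.000148324
Hall-Petch contribution = k / sqrt(d) = 0.84 / 0.000148324 = 5663.3 MPa
sigma = sigma_0 + k/sqrt(d) = 21 + 5663.3 = 5684.3 MPa

5684.3


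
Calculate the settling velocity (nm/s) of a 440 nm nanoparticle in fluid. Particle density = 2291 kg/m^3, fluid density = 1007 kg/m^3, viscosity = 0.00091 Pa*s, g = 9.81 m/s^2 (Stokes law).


Radius R = 440/2 nm = 2.2e-07 m
Density difference = 2291 - 1007 = 1284 kg/m^3
v = 2 * R^2 * (rho_p - rho_f) * g / (9 * eta)
v = 2 * (2.2e-07)^2 * 1284 * 9.81 / (9 * 0.00091)
v = 1.48876e-07 m/s = 148.8763 nm/s

148.8763


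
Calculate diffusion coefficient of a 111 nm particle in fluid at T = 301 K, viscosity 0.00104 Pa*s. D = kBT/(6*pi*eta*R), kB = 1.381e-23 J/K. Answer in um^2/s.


Radius R = 111/2 = 55.5 nm = 5.55e-08 m
D = kB*T / (6*pi*eta*R)
D = 1.381e-23 * 301 / (6 * pi * 0.00104 * 5.55e-08)
D = 3.82061e-12 m^2/s = 3.821 um^2/s

3.821


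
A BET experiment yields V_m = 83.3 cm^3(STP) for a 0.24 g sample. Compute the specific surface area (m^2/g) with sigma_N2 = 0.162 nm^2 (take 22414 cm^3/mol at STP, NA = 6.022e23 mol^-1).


Number of moles in monolayer = V_m / 22414 = 83.3 / 22414 = 0.00371643
Number of molecules = moles * NA = 0.00371643 * 6.022e23
SA = molecules * sigma / mass
SA = (83.3 / 22414) * 6.022e23 * 0.162e-18 / 0.24
SA = 1510.7 m^2/g

1510.7


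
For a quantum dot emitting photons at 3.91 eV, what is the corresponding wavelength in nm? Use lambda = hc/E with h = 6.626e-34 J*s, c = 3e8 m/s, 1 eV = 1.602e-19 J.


Convert energy: E = 3.91 eV = 3.91 * 1.602e-19 = 6.26382e-19 J
lambda = h*c / E = 6.626e-34 * 3e8 / 6.26382e-19
lambda = 3.17346e-07 m = 317.3 nm

317.3


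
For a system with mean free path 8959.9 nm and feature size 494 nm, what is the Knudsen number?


Knudsen number Kn = lambda / L
Kn = 8959.9 / 494
Kn = 18.1374

18.1374


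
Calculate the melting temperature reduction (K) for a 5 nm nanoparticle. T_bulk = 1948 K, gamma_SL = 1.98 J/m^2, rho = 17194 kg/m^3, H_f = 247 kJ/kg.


Radius R = 5/2 = 2.5 nm = 2.5e-09 m
Convert H_f = 247 kJ/kg = 247000 J/kg
dT = 2 * gamma_SL * T_bulk / (rho * H_f * R)
dT = 2 * 1.98 * 1948 / (17194 * 247000 * 2.5e-09)
dT = 726.6 K

726.6


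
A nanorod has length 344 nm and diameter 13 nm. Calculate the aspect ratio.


Aspect ratio AR = length / diameter
AR = 344 / 13
AR = 26.46

26.46


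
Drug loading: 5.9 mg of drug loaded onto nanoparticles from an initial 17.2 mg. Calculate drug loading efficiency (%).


Drug loading efficiency = (drug loaded / drug initial) * 100
DLE = 5.9 / 17.2 * 100
DLE = 0.343 * 100
DLE = 34.3%

34.3


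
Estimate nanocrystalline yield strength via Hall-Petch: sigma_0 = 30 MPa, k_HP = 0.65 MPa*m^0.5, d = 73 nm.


d = 73 nm = 7.3e-08 m
sqrt(d) = 0.0002701851
Hall-Petch contribution = k / sqrt(d) = 0.65 / 0.0002701851 = 2405.8 MPa
sigma = sigma_0 + k/sqrt(d) = 30 + 2405.8 = 2435.8 MPa

2435.8


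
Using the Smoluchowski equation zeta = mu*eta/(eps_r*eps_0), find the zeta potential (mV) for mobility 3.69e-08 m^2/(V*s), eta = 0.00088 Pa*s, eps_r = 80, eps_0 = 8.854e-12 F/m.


Smoluchowski equation: zeta = mu * eta / (eps_r * eps_0)
zeta = 3.69e-08 * 0.00088 / (80 * 8.854e-12)
zeta = 0.045844 V = 45.84 mV

45.84


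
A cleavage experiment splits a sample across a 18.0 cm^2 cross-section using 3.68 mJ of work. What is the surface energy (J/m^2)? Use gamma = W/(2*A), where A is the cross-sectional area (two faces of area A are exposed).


Convert: A = 18.0 cm^2 = 0.0018 m^2, W = 3.68 mJ = 0.00368 J
Cleaving exposes two faces of area A, so total new surface = 2*A and gamma = W / (2*A)
gamma = 0.00368 / (2 * 0.0018)
gamma = 1.022 J/m^2

1.022


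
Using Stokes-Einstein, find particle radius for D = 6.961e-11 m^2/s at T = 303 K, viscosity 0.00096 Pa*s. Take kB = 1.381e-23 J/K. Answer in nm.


Stokes-Einstein: R = kB*T / (6*pi*eta*D)
R = 1.381e-23 * 303 / (6 * pi * 0.00096 * 6.961e-11)
R = 3.32194e-09 m = 3.32 nm

3.32


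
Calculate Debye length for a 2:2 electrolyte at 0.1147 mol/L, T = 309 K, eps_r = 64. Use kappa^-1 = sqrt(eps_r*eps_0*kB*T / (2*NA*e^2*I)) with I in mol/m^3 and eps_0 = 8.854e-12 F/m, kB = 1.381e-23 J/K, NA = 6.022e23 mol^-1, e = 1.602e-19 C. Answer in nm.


Ionic strength I = 0.1147 * 2^2 * 1000 = 458.8 mol/m^3
kappa^-1 = sqrt(64 * 8.854e-12 * 1.381e-23 * 309 / (2 * 6.022e23 * (1.602e-19)^2 * 458.8))
kappa^-1 = 0.413 nm

0.413
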